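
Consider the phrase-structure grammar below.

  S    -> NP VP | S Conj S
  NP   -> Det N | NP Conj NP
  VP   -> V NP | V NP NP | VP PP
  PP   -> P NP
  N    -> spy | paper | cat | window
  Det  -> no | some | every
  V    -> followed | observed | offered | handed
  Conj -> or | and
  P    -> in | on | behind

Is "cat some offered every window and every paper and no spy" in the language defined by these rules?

A Det word can never sit immediately before a V word in any string this grammar generates, so the substring 'some offered' rules out a derivation.

Ungrammatical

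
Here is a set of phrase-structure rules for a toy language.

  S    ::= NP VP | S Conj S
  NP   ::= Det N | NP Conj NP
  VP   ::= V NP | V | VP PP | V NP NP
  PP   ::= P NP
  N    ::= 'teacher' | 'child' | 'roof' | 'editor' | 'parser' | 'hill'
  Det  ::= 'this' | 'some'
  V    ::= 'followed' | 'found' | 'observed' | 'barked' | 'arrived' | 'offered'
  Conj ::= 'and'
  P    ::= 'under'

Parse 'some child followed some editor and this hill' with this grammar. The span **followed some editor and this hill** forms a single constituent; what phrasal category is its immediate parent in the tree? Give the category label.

S

[S [NP [Det some] [N child]] [VP [V followed] [NP [NP [Det some] [N editor]] [Conj and] [NP [Det this] [N hill]]]]]
The span 'followed some editor and this hill' is the VP node built by VP → V NP.
Its mother is the S built by S → NP VP.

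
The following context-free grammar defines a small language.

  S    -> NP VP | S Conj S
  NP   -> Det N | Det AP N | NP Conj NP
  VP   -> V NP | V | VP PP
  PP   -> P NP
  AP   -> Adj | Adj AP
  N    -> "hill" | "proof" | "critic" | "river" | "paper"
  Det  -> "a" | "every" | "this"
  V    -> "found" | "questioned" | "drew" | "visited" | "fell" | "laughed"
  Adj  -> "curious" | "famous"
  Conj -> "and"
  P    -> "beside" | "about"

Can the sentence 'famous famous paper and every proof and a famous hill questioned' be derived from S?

Ungrammatical

For S → NP VP, no prefix of the string parses as an NP. The alternative S rule S → S Conj S likewise has no satisfying split.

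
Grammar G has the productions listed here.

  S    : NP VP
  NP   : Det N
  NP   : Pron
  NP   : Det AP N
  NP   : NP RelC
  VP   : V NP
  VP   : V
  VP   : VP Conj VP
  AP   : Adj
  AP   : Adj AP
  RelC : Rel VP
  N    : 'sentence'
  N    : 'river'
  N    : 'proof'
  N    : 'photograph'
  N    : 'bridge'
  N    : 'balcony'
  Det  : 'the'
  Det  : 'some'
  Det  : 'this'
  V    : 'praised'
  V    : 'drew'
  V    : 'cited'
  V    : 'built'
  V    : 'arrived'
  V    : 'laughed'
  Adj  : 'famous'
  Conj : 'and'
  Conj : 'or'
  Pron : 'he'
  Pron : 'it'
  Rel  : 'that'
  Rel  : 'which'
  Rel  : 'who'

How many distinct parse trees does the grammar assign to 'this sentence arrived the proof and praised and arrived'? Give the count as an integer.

The two bracketings:
[S [NP [Det this] [N sentence]] [VP [VP [V arrived] [NP [Det the] [N proof]]] [Conj and] [VP [VP [V praised]] [Conj and] [VP [V arrived]]]]]
[S [NP [Det this] [N sentence]] [VP [VP [VP [V arrived] [NP [Det the] [N proof]]] [Conj and] [VP [V praised]]] [Conj and] [VP [V arrived]]]]
The trees differ in how a recursive rule is bracketed over the same span.

2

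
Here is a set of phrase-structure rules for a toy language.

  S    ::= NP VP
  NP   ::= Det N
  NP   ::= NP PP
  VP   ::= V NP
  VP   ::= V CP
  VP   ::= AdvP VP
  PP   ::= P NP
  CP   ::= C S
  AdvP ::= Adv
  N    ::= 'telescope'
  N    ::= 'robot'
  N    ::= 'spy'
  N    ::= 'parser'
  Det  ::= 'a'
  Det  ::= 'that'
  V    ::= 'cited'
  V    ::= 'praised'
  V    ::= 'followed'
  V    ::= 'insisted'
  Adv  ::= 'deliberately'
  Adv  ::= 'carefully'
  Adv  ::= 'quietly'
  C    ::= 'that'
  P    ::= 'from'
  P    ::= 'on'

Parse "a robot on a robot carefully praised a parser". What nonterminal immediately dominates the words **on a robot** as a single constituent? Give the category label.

PP

S
  NP
    NP
      Det: a
      N: robot
    PP
      P: on
      NP
        Det: a
        N: robot
  VP
    AdvP
      Adv: carefully
    VP
      V: praised
      NP
        Det: a
        N: parser
The span 'on a robot' is the PP node built by PP → P NP.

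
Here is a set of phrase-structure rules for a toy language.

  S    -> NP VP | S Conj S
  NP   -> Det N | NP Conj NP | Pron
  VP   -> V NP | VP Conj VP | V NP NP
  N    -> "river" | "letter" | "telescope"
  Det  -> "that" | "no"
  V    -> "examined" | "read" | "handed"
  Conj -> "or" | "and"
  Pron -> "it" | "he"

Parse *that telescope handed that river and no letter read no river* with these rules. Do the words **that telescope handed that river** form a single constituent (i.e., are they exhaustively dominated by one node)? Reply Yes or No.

[S [S [NP [Det that] [N telescope]] [VP [V handed] [NP [Det that] [N river]]]] [Conj and] [S [NP [Det no] [N letter]] [VP [V read] [NP [Det no] [N river]]]]]
The words 'that telescope handed that river' are exhaustively dominated by a single S node (built by S → NP VP), so they form a constituent.

Yes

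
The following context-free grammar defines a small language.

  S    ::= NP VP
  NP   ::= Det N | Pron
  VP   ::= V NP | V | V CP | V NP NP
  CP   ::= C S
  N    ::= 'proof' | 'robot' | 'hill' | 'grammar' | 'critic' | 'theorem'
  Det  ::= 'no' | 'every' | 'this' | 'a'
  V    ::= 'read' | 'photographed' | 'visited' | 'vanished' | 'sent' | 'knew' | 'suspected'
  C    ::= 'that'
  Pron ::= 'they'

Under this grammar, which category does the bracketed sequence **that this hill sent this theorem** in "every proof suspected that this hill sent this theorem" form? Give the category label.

CP

S
  NP
    Det: every
    N: proof
  VP
    V: suspected
    CP
      C: that
      S
        NP
          Det: this
          N: hill
        VP
          V: sent
          NP
            Det: this
            N: theorem
The span 'that this hill sent this theorem' is the CP node built by CP → C S.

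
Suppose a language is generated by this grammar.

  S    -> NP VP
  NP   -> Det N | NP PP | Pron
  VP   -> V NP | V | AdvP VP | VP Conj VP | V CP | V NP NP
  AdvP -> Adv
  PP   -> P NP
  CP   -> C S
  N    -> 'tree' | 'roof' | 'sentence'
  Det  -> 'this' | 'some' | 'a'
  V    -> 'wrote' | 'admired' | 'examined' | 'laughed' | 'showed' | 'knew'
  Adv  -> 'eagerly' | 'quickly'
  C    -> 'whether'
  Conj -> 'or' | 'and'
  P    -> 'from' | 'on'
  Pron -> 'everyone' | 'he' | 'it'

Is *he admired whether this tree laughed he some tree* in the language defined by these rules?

Grammatical

S
  NP
    Pron: he
  VP
    V: admired
    CP
      C: whether
      S
        NP
          Det: this
          N: tree
        VP
          V: laughed
          NP
            Pron: he
          NP
            Det: some
            N: tree
The bracketing above is licensed at every node by one of the given productions, with S at the root.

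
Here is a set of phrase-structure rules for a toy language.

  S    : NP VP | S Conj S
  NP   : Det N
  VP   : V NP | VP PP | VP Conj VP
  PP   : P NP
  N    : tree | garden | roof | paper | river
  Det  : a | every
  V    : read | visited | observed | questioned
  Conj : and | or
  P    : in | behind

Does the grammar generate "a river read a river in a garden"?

S
  NP
    Det: a
    N: river
  VP
    VP
      V: read
      NP
        Det: a
        N: river
    PP
      P: in
      NP
        Det: a
        N: garden
Every word is introduced by a lexical rule and the phrasal rules combine the resulting categories into a single S.

Grammatical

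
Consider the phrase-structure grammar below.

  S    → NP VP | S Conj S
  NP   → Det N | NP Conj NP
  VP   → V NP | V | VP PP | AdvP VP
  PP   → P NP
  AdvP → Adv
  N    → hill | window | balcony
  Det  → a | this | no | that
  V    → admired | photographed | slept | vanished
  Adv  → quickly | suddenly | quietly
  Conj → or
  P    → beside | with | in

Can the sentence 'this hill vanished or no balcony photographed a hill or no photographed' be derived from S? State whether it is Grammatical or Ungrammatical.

A Det word can never sit immediately before a V word in any string this grammar generates, so the substring 'no photographed' rules out a derivation.

Ungrammatical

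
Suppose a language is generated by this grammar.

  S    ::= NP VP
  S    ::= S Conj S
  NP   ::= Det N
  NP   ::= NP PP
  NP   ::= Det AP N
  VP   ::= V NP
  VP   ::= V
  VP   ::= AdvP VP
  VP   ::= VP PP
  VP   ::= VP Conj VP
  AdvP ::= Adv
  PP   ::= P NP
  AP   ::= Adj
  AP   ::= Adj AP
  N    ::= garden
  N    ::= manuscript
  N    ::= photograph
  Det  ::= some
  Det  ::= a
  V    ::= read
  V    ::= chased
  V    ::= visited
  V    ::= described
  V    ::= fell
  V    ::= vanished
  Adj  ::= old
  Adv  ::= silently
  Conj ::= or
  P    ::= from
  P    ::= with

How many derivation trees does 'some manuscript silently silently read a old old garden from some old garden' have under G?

4

Two of the 4 distinct bracketings:
[S [NP [Det some] [N manuscript]] [VP [AdvP [Adv silently]] [VP [AdvP [Adv silently]] [VP [V read] [NP [NP [Det a] [AP [Adj old] [AP [Adj old]]] [N garden]] [PP [P from] [NP [Det some] [AP [Adj old]] [N garden]]]]]]]]
[S [NP [Det some] [N manuscript]] [VP [AdvP [Adv silently]] [VP [AdvP [Adv silently]] [VP [VP [V read] [NP [Det a] [AP [Adj old] [AP [Adj old]]] [N garden]]] [PP [P from] [NP [Det some] [AP [Adj old]] [N garden]]]]]]]
The difference turns on whether NP → NP PP is used at the relevant span, versus an alternative expansion of NP.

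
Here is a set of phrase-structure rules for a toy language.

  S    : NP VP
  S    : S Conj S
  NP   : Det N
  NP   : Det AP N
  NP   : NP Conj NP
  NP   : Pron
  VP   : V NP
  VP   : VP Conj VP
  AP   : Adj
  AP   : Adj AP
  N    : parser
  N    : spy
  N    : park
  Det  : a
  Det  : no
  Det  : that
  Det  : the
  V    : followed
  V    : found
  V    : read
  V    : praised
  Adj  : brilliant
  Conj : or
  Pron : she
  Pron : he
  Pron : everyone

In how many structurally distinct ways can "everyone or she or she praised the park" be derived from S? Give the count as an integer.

2

The two bracketings:
[S [NP [NP [Pron everyone]] [Conj or] [NP [NP [Pron she]] [Conj or] [NP [Pron she]]]] [VP [V praised] [NP [Det the] [N park]]]]
[S [NP [NP [NP [Pron everyone]] [Conj or] [NP [Pron she]]] [Conj or] [NP [Pron she]]] [VP [V praised] [NP [Det the] [N park]]]]
The trees differ in how a recursive rule is bracketed over the same span.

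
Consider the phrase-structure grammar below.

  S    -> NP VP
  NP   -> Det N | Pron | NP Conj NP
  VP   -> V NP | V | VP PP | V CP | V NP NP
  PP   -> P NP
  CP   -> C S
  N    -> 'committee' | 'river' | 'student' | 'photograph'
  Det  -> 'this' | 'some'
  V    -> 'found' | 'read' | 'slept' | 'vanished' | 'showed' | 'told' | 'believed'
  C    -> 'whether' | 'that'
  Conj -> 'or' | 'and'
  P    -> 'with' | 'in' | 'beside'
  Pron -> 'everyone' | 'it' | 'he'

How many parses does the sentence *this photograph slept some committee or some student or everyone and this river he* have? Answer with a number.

Two of the 5 distinct bracketings:
[S [NP [Det this] [N photograph]] [VP [V slept] [NP [NP [Det some] [N committee]] [Conj or] [NP [NP [Det some] [N student]] [Conj or] [NP [NP [Pron everyone]] [Conj and] [NP [Det this] [N river]]]]] [NP [Pron he]]]]
[S [NP [Det this] [N photograph]] [VP [V slept] [NP [NP [Det some] [N committee]] [Conj or] [NP [NP [NP [Det some] [N student]] [Conj or] [NP [Pron everyone]]] [Conj and] [NP [Det this] [N river]]]] [NP [Pron he]]]]
The trees differ in how a recursive rule is bracketed over the same span.

5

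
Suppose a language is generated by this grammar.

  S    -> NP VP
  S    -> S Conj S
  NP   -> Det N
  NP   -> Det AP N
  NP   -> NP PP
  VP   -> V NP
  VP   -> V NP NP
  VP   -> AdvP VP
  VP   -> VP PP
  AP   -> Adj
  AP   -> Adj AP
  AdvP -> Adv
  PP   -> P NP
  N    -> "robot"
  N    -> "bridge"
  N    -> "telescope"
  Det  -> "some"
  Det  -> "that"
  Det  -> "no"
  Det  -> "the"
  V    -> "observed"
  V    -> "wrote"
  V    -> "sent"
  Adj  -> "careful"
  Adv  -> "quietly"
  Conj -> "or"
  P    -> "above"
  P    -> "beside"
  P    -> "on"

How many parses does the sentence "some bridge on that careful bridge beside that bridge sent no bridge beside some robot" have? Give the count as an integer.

Two of the 4 distinct bracketings:
[S [NP [NP [Det some] [N bridge]] [PP [P on] [NP [NP [Det that] [AP [Adj careful]] [N bridge]] [PP [P beside] [NP [Det that] [N bridge]]]]]] [VP [V sent] [NP [NP [Det no] [N bridge]] [PP [P beside] [NP [Det some] [N robot]]]]]]
[S [NP [NP [Det some] [N bridge]] [PP [P on] [NP [NP [Det that] [AP [Adj careful]] [N bridge]] [PP [P beside] [NP [Det that] [N bridge]]]]]] [VP [VP [V sent] [NP [Det no] [N bridge]]] [PP [P beside] [NP [Det some] [N robot]]]]]
The difference turns on whether VP → VP PP is used at the relevant span, versus an alternative expansion of VP.

4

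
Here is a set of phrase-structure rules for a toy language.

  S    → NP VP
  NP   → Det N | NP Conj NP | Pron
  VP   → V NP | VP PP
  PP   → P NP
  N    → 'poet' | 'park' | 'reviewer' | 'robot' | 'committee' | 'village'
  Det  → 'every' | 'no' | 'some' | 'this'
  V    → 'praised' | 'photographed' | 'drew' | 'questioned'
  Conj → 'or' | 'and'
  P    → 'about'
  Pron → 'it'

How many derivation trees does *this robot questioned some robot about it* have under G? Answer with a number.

[S [NP [Det this] [N robot]] [VP [VP [V questioned] [NP [Det some] [N robot]]] [PP [P about] [NP [Pron it]]]]]
No rule offers an alternative attachment or grouping for any span, so this is the only derivation.

1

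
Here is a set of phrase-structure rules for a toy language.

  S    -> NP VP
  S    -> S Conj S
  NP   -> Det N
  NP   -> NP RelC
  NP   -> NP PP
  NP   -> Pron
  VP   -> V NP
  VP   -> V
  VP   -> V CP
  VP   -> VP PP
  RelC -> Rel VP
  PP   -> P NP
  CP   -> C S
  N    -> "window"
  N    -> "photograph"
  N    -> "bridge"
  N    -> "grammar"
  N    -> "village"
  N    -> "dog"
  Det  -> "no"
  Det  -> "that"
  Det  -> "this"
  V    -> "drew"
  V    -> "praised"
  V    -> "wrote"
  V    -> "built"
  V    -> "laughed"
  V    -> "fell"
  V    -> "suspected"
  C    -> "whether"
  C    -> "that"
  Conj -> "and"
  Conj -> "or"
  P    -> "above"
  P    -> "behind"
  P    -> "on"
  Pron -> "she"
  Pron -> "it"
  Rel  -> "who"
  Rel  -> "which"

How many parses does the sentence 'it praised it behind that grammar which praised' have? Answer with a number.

3

Two of the 3 distinct bracketings:
[S [NP [Pron it]] [VP [V praised] [NP [NP [NP [Pron it]] [PP [P behind] [NP [Det that] [N grammar]]]] [RelC [Rel which] [VP [V praised]]]]]]
[S [NP [Pron it]] [VP [V praised] [NP [NP [Pron it]] [PP [P behind] [NP [NP [Det that] [N grammar]] [RelC [Rel which] [VP [V praised]]]]]]]]
The trees differ in how a recursive rule is bracketed over the same span.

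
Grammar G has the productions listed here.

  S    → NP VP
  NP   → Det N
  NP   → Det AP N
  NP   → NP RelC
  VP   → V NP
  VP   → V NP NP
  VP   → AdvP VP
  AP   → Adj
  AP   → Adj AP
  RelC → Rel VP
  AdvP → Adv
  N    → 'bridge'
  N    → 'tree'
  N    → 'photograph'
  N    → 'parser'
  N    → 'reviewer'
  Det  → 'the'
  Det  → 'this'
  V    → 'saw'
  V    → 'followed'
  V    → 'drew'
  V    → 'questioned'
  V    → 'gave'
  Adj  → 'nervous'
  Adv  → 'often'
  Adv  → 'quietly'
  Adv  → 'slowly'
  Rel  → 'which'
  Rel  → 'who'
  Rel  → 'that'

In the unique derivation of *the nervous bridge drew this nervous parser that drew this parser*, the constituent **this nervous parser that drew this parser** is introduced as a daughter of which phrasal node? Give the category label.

VP

[S [NP [Det the] [AP [Adj nervous]] [N bridge]] [VP [V drew] [NP [NP [Det this] [AP [Adj nervous]] [N parser]] [RelC [Rel that] [VP [V drew] [NP [Det this] [N parser]]]]]]]
The span 'this nervous parser that drew this parser' is the NP node built by NP → NP RelC.
Its mother is the VP built by VP → V NP.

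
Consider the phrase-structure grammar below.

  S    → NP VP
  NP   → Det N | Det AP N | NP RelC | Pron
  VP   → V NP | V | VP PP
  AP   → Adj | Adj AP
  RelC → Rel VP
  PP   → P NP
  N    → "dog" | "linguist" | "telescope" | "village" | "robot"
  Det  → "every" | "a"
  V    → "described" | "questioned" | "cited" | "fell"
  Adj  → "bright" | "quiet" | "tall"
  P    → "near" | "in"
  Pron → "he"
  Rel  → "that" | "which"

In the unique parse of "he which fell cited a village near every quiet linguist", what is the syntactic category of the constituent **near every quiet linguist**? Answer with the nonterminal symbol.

S
  NP
    NP
      Pron: he
    RelC
      Rel: which
      VP
        V: fell
  VP
    VP
      V: cited
      NP
        Det: a
        N: village
    PP
      P: near
      NP
        Det: every
        AP
          Adj: quiet
        N: linguist
The span 'near every quiet linguist' is the PP node built by PP → P NP.

PP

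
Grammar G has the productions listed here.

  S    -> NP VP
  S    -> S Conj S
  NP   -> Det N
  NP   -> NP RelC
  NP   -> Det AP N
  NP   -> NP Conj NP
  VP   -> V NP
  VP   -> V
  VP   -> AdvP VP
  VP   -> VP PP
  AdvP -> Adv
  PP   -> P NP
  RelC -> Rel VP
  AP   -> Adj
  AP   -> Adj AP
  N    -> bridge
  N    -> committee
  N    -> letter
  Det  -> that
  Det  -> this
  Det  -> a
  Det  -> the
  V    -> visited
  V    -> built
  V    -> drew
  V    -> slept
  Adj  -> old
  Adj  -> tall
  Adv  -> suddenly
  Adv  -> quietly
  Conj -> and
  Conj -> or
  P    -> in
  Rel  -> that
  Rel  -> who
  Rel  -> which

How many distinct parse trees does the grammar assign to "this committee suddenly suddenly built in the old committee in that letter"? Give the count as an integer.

6

Two of the 6 distinct bracketings:
[S [NP [Det this] [N committee]] [VP [AdvP [Adv suddenly]] [VP [AdvP [Adv suddenly]] [VP [VP [VP [V built]] [PP [P in] [NP [Det the] [AP [Adj old]] [N committee]]]] [PP [P in] [NP [Det that] [N letter]]]]]]]
[S [NP [Det this] [N committee]] [VP [AdvP [Adv suddenly]] [VP [VP [AdvP [Adv suddenly]] [VP [VP [V built]] [PP [P in] [NP [Det the] [AP [Adj old]] [N committee]]]]] [PP [P in] [NP [Det that] [N letter]]]]]]
The trees differ in how a recursive rule is bracketed over the same span.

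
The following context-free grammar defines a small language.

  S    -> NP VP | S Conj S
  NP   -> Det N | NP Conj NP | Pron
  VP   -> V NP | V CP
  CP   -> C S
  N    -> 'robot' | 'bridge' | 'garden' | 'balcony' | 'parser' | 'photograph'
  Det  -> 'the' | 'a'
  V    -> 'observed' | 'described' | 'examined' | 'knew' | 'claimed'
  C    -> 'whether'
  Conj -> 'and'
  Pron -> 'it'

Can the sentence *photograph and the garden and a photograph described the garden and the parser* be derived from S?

For S → NP VP, no prefix of the string parses as an NP. The alternative S rule S → S Conj S likewise has no satisfying split.

Ungrammatical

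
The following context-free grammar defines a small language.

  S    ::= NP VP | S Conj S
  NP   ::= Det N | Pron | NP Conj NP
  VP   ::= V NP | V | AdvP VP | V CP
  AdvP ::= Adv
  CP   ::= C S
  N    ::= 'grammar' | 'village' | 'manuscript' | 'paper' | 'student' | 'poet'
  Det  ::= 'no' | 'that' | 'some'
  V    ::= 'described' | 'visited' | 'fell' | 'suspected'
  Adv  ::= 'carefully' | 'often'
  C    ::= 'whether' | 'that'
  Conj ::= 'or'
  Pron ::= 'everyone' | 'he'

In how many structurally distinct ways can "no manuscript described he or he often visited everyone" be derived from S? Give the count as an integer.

1

[S [S [NP [Det no] [N manuscript]] [VP [V described] [NP [Pron he]]]] [Conj or] [S [NP [Pron he]] [VP [AdvP [Adv often]] [VP [V visited] [NP [Pron everyone]]]]]]
No rule offers an alternative attachment or grouping for any span, so this is the only derivation.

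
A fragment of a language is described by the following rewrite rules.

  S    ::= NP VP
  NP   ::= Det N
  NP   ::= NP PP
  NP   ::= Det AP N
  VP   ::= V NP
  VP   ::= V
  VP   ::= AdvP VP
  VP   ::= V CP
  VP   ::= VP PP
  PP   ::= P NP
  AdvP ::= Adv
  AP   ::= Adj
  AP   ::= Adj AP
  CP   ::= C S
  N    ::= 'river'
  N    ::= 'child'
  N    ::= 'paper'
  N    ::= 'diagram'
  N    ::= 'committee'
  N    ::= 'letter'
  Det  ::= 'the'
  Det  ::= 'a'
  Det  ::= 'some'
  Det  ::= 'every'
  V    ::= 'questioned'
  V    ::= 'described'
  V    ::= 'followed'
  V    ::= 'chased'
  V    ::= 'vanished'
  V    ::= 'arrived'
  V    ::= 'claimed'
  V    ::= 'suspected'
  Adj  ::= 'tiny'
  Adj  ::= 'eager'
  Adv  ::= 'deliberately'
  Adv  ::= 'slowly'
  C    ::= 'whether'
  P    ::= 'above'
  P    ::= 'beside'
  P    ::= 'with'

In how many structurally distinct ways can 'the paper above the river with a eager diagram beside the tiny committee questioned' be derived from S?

5

Two of the 5 distinct bracketings:
[S [NP [NP [Det the] [N paper]] [PP [P above] [NP [NP [Det the] [N river]] [PP [P with] [NP [NP [Det a] [AP [Adj eager]] [N diagram]] [PP [P beside] [NP [Det the] [AP [Adj tiny]] [N committee]]]]]]]] [VP [V questioned]]]
[S [NP [NP [Det the] [N paper]] [PP [P above] [NP [NP [NP [Det the] [N river]] [PP [P with] [NP [Det a] [AP [Adj eager]] [N diagram]]]] [PP [P beside] [NP [Det the] [AP [Adj tiny]] [N committee]]]]]] [VP [V questioned]]]
The trees differ in how a recursive rule is bracketed over the same span.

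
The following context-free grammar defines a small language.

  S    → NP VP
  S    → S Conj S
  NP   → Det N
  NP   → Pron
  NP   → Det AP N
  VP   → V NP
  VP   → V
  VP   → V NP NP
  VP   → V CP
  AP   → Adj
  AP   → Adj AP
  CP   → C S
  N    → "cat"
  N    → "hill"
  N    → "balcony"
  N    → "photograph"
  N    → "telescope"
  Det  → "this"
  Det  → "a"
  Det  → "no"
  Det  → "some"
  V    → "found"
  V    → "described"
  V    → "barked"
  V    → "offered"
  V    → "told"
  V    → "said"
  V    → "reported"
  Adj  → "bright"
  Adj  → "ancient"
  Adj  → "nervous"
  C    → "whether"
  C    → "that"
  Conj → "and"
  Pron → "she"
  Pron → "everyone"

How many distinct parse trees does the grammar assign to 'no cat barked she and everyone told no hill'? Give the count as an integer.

[S [S [NP [Det no] [N cat]] [VP [V barked] [NP [Pron she]]]] [Conj and] [S [NP [Pron everyone]] [VP [V told] [NP [Det no] [N hill]]]]]
No rule offers an alternative attachment or grouping for any span, so this is the only derivation.

1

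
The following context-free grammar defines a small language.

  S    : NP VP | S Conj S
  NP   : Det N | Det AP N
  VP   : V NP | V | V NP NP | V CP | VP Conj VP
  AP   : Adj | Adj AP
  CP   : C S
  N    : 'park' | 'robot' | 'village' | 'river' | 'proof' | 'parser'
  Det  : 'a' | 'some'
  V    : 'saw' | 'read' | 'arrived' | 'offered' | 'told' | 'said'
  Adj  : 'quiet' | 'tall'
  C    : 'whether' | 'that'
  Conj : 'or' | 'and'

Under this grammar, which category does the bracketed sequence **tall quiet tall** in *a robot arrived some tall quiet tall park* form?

AP

S
  NP
    Det: a
    N: robot
  VP
    V: arrived
    NP
      Det: some
      AP
        Adj: tall
        AP
          Adj: quiet
          AP
            Adj: tall
      N: park
The span 'tall quiet tall' is the AP node built by AP → Adj AP.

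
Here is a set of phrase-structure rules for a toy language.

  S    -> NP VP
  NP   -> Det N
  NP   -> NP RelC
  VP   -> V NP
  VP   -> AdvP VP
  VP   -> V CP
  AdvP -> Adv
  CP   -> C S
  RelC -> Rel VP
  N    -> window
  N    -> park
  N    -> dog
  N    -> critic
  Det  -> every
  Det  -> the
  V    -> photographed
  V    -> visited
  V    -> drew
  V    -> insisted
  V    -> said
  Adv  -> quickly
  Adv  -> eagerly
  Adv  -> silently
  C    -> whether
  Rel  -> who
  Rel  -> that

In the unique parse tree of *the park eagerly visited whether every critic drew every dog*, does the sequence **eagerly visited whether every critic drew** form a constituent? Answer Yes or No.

No

[S [NP [Det the] [N park]] [VP [AdvP [Adv eagerly]] [VP [V visited] [CP [C whether] [S [NP [Det every] [N critic]] [VP [V drew] [NP [Det every] [N dog]]]]]]]]
The smallest constituent containing 'eagerly visited whether every critic drew' is the VP spanning 'eagerly visited whether every critic drew every dog'; no single node in the tree dominates exactly the given words.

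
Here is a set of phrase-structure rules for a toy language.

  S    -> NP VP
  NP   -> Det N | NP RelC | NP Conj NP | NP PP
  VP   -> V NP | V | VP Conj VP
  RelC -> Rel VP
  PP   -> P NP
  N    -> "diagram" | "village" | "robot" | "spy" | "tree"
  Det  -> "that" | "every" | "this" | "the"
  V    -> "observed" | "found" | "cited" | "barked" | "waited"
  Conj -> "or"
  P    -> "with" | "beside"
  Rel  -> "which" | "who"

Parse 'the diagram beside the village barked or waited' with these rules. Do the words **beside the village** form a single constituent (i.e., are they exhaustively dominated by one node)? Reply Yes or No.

[S [NP [NP [Det the] [N diagram]] [PP [P beside] [NP [Det the] [N village]]]] [VP [VP [V barked]] [Conj or] [VP [V waited]]]]
The words 'beside the village' are exhaustively dominated by a single PP node (built by PP → P NP), so they form a constituent.

Yes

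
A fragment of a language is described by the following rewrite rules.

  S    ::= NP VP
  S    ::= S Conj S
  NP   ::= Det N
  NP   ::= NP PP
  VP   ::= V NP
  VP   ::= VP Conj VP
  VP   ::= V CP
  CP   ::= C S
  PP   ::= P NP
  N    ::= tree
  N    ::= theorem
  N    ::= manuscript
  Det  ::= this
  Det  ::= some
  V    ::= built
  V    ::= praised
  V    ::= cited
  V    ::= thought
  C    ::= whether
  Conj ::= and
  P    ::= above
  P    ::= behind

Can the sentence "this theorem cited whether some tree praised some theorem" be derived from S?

Grammatical

[S [NP [Det this] [N theorem]] [VP [V cited] [CP [C whether] [S [NP [Det some] [N tree]] [VP [V praised] [NP [Det some] [N theorem]]]]]]]
Each bracket corresponds to one application of a listed rule, so the string is derivable from S.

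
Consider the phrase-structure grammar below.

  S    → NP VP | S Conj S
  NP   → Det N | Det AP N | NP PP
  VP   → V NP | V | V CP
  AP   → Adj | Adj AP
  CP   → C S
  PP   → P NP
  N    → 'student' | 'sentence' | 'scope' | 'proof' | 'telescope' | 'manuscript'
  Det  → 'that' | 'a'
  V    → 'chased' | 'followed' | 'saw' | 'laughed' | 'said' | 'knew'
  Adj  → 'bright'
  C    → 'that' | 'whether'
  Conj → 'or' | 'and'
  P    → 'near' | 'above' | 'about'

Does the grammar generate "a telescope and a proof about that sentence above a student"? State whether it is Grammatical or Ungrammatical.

Ungrammatical

For S → NP VP, the only prefix that parses as NP is 'a telescope', but the remainder 'and a proof about that sentence above a student' is not a VP under these rules. The alternative S rule S → S Conj S likewise has no satisfying split.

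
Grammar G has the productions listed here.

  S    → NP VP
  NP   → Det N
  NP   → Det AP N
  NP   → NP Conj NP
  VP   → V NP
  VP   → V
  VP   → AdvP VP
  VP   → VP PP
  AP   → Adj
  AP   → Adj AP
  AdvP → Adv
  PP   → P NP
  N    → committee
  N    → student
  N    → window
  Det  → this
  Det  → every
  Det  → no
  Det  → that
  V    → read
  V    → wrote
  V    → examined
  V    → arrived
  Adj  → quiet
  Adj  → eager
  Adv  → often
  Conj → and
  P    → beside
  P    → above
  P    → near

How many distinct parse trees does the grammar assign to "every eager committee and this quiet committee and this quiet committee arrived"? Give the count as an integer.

The two bracketings:
[S [NP [NP [Det every] [AP [Adj eager]] [N committee]] [Conj and] [NP [NP [Det this] [AP [Adj quiet]] [N committee]] [Conj and] [NP [Det this] [AP [Adj quiet]] [N committee]]]] [VP [V arrived]]]
[S [NP [NP [NP [Det every] [AP [Adj eager]] [N committee]] [Conj and] [NP [Det this] [AP [Adj quiet]] [N committee]]] [Conj and] [NP [Det this] [AP [Adj quiet]] [N committee]]] [VP [V arrived]]]
The trees differ in how a recursive rule is bracketed over the same span.

2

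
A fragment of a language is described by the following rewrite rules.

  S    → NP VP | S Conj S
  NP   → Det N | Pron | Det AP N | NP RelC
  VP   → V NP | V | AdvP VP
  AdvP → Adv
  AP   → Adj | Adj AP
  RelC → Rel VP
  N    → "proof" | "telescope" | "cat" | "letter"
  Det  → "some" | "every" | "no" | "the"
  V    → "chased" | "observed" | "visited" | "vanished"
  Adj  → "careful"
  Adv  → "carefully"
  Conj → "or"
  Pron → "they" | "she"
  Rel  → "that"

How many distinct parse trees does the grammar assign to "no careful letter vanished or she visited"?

[S [S [NP [Det no] [AP [Adj careful]] [N letter]] [VP [V vanished]]] [Conj or] [S [NP [Pron she]] [VP [V visited]]]]
No rule offers an alternative attachment or grouping for any span, so this is the only derivation.

1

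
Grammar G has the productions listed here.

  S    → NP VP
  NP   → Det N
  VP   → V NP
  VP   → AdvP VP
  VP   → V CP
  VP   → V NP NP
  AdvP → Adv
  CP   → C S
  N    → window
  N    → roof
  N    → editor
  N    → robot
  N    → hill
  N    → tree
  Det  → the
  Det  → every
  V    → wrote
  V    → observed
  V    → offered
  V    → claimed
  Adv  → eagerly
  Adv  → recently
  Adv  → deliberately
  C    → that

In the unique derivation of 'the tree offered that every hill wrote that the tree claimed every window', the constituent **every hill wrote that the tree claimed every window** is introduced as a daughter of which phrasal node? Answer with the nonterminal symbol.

S
  NP
    Det: the
    N: tree
  VP
    V: offered
    CP
      C: that
      S
        NP
          Det: every
          N: hill
        VP
          V: wrote
          CP
            C: that
            S
              NP
                Det: the
                N: tree
              VP
                V: claimed
                NP
                  Det: every
                  N: window
The span 'every hill wrote that the tree claimed every window' is the S node built by S → NP VP.
Its mother is the CP built by CP → C S.

CP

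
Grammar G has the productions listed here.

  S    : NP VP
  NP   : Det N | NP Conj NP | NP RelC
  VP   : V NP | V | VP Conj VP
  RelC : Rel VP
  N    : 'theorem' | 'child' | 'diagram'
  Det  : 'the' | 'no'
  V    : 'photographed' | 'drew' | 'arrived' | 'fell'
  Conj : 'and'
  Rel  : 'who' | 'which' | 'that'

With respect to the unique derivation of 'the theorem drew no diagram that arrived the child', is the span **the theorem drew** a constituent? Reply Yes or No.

[S [NP [Det the] [N theorem]] [VP [V drew] [NP [NP [Det no] [N diagram]] [RelC [Rel that] [VP [V arrived] [NP [Det the] [N child]]]]]]]
The smallest constituent containing 'the theorem drew' is the S spanning 'the theorem drew no diagram that arrived the child'; no single node in the tree dominates exactly the given words.

No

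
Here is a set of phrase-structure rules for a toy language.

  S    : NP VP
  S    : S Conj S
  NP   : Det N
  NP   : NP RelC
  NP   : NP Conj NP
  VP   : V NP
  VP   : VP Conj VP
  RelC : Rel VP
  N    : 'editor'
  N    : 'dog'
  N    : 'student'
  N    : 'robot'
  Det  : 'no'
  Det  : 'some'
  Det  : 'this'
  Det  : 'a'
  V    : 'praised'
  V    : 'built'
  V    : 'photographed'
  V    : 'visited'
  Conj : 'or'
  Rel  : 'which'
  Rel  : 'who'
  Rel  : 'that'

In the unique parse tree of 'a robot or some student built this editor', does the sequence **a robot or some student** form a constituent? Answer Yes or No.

[S [NP [NP [Det a] [N robot]] [Conj or] [NP [Det some] [N student]]] [VP [V built] [NP [Det this] [N editor]]]]
The words 'a robot or some student' are exhaustively dominated by a single NP node (built by NP → NP Conj NP), so they form a constituent.

Yes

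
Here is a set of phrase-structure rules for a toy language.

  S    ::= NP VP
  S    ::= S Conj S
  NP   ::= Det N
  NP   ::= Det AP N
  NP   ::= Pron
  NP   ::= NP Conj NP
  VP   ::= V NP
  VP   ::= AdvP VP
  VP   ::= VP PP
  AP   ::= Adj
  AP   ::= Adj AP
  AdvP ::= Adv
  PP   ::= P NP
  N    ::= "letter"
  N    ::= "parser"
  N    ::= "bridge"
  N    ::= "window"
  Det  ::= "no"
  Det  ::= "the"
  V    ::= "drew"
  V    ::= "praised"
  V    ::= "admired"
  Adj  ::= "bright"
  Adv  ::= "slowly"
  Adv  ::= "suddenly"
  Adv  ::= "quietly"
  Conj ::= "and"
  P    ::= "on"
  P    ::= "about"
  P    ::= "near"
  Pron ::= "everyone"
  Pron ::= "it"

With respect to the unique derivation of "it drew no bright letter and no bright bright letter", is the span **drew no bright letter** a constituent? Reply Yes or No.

No

[S [NP [Pron it]] [VP [V drew] [NP [NP [Det no] [AP [Adj bright]] [N letter]] [Conj and] [NP [Det no] [AP [Adj bright] [AP [Adj bright]]] [N letter]]]]]
The smallest constituent containing 'drew no bright letter' is the VP spanning 'drew no bright letter and no bright bright letter'; no single node in the tree dominates exactly the given words.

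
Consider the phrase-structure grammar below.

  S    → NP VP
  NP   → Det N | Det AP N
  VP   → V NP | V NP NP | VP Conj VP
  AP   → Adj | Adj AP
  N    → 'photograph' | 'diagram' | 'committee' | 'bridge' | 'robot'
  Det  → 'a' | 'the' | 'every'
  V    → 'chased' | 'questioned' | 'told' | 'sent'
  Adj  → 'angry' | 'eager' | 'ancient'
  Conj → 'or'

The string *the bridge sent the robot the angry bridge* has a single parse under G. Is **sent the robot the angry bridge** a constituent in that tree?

Yes

[S [NP [Det the] [N bridge]] [VP [V sent] [NP [Det the] [N robot]] [NP [Det the] [AP [Adj angry]] [N bridge]]]]
The words 'sent the robot the angry bridge' are exhaustively dominated by a single VP node (built by VP → V NP NP), so they form a constituent.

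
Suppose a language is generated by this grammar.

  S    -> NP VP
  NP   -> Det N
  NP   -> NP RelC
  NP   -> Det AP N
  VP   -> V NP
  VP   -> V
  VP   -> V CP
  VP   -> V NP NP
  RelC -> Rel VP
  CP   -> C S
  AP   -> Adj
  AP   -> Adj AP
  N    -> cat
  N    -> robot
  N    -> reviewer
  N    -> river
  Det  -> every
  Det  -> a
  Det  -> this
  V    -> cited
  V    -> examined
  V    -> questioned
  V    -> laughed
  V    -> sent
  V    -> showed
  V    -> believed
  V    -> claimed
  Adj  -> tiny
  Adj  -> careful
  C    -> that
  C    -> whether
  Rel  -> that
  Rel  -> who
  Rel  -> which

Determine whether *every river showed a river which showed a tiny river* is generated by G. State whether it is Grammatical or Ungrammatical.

Grammatical

S
  NP
    Det: every
    N: river
  VP
    V: showed
    NP
      NP
        Det: a
        N: river
      RelC
        Rel: which
        VP
          V: showed
          NP
            Det: a
            AP
              Adj: tiny
            N: river
Every word is introduced by a lexical rule and the phrasal rules combine the resulting categories into a single S.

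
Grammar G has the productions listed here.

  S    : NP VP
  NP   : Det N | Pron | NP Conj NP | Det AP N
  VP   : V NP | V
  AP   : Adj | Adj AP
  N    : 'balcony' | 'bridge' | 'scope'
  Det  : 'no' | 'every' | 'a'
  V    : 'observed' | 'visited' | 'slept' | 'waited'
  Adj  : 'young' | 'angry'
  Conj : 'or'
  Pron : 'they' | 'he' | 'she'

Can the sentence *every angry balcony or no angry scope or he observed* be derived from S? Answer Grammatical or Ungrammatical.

S
  NP
    NP
      Det: every
      AP
        Adj: angry
      N: balcony
    Conj: or
    NP
      NP
        Det: no
        AP
          Adj: angry
        N: scope
      Conj: or
      NP
        Pron: he
  VP
    V: observed
The bracketing above is licensed at every node by one of the given productions, with S at the root.

Grammatical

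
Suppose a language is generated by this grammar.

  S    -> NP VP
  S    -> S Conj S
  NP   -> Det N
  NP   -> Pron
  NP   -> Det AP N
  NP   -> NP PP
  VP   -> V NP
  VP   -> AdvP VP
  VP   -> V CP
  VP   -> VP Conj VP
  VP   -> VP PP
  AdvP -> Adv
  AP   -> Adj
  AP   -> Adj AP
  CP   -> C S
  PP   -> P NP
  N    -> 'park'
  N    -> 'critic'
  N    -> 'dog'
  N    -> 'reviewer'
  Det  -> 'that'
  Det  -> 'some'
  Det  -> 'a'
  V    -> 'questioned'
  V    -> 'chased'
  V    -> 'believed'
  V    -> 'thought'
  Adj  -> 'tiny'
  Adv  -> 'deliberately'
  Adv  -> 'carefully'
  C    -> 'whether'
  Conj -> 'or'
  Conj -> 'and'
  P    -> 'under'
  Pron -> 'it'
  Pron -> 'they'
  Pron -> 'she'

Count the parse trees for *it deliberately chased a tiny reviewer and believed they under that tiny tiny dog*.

7

Two of the 7 distinct bracketings:
[S [NP [Pron it]] [VP [AdvP [Adv deliberately]] [VP [VP [V chased] [NP [Det a] [AP [Adj tiny]] [N reviewer]]] [Conj and] [VP [V believed] [NP [NP [Pron they]] [PP [P under] [NP [Det that] [AP [Adj tiny] [AP [Adj tiny]]] [N dog]]]]]]]]
[S [NP [Pron it]] [VP [AdvP [Adv deliberately]] [VP [VP [V chased] [NP [Det a] [AP [Adj tiny]] [N reviewer]]] [Conj and] [VP [VP [V believed] [NP [Pron they]]] [PP [P under] [NP [Det that] [AP [Adj tiny] [AP [Adj tiny]]] [N dog]]]]]]]
The difference turns on whether NP → NP PP is used at the relevant span, versus an alternative expansion of NP.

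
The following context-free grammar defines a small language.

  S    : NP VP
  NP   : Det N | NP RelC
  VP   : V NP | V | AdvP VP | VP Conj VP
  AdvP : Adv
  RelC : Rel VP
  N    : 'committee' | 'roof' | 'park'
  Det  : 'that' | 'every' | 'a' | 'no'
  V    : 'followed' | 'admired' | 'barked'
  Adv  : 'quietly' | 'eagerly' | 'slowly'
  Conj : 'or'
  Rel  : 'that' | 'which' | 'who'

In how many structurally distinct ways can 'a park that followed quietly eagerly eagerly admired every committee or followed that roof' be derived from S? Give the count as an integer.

4

Two of the 4 distinct bracketings:
[S [NP [NP [Det a] [N park]] [RelC [Rel that] [VP [V followed]]]] [VP [AdvP [Adv quietly]] [VP [AdvP [Adv eagerly]] [VP [AdvP [Adv eagerly]] [VP [VP [V admired] [NP [Det every] [N committee]]] [Conj or] [VP [V followed] [NP [Det that] [N roof]]]]]]]]
[S [NP [NP [Det a] [N park]] [RelC [Rel that] [VP [V followed]]]] [VP [AdvP [Adv quietly]] [VP [AdvP [Adv eagerly]] [VP [VP [AdvP [Adv eagerly]] [VP [V admired] [NP [Det every] [N committee]]]] [Conj or] [VP [V followed] [NP [Det that] [N roof]]]]]]]
The trees differ in how a recursive rule is bracketed over the same span.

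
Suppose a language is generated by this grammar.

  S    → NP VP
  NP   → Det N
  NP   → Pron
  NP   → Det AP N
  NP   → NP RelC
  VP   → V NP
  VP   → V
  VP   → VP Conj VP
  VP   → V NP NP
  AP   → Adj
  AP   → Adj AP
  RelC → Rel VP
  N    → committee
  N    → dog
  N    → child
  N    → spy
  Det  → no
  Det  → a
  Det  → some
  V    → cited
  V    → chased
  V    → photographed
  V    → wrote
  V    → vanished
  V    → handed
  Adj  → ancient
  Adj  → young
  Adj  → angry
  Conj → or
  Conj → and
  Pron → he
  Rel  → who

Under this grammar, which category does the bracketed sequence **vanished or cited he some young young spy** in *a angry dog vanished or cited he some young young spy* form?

S
  NP
    Det: a
    AP
      Adj: angry
    N: dog
  VP
    VP
      V: vanished
    Conj: or
    VP
      V: cited
      NP
        Pron: he
      NP
        Det: some
        AP
          Adj: young
          AP
            Adj: young
        N: spy
The span 'vanished or cited he some young young spy' is the VP node built by VP → VP Conj VP.

VP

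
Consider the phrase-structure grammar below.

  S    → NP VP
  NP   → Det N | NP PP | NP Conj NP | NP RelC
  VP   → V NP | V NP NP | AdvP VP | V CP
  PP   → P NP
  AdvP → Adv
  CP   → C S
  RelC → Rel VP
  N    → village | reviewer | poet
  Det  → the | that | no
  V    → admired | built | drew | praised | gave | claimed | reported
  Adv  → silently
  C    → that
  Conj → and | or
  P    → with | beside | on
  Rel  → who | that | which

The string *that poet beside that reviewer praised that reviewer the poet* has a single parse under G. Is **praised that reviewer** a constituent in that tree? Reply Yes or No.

No

[S [NP [NP [Det that] [N poet]] [PP [P beside] [NP [Det that] [N reviewer]]]] [VP [V praised] [NP [Det that] [N reviewer]] [NP [Det the] [N poet]]]]
The smallest constituent containing 'praised that reviewer' is the VP spanning 'praised that reviewer the poet'; no single node in the tree dominates exactly the given words.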